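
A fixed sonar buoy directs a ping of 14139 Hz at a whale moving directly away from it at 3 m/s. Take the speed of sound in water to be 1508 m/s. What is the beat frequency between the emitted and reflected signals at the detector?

The whale first receives the wave as a moving observer: f₁ = f₀ · (v − u)/v = 14139 × (1508 − 3)/1508 ≈ 14110.9 Hz.
On reflection it acts as a source moving away from the stationary detector: f₂ = f₁ · v/(v + u) = 14110.9 × 1508/1511 ≈ 14082.9 Hz.
Beat frequency: |f₂ − f₀| = 2u·f₀/(v + u) = 2 × 3 × 14139/1511 ≈ 56.1 Hz.

56.1 Hz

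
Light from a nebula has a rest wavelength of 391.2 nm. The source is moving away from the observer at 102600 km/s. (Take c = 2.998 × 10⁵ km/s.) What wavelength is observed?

558.8 nm

β = v/c = 102600/299800 = 0.3422.
Relativistic Doppler for wavelength: λ' = λ₀ · √((1 + β)/(1 − β)).
λ' = 391.2 × √(1.3422/0.6578) = 391.2 × 1.42848 ≈ 558.8 nm.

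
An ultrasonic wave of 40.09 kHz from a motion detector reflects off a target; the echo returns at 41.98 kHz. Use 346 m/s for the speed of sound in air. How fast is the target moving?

Double Doppler shift off a moving reflector: f₂ = f₀ · (v + u)/(v − u) (u > 0 toward emitter).
Rearranging, u = v · (f₂ − f₀)/(f₂ + f₀) = 346 × 1.89/82.07 ≈ 8.0 m/s.
So the target is moving at 8.0 m/s toward the emitter.

8.0 m/s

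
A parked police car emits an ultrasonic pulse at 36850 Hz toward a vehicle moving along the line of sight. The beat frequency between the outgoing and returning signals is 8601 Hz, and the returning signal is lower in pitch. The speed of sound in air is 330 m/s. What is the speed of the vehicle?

Double Doppler shift off a moving reflector: f₂ = f₀ · (v + u)/(v − u) (u > 0 toward emitter).
Returning signal is lower, so f₂ = f₀ − Δf = 36850 − 8601 = 28249 Hz.
Rearranging, u = v · (f₂ − f₀)/(f₂ + f₀) = 330 × -8601/65099 ≈ -44 m/s.
So the vehicle is moving at 44 m/s away from the emitter.

44 m/s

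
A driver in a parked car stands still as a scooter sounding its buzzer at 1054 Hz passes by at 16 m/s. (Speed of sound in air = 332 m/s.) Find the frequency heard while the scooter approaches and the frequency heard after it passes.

Approaching: f₁ = f · v/(v − v_s) = 1054 × 332/316 ≈ 1107 Hz.
Receding: f₂ = f · v/(v + v_s) = 1054 × 332/348 ≈ 1006 Hz.

1107 Hz approaching; 1006 Hz receding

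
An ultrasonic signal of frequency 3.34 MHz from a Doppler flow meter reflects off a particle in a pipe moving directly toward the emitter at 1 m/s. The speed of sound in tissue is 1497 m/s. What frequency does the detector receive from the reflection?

3.344 MHz

The particle in a pipe first receives the wave as a moving observer: f₁ = f₀ · (v + u)/v = 3.34 × (1497 + 1)/1497 ≈ 3.342 MHz.
On reflection it acts as a source moving toward the stationary detector: f₂ = f₁ · v/(v − u) = 3.342 × 1497/1496 ≈ 3.344 MHz.
Equivalently f₂ = f₀ · (v + u)/(v − u).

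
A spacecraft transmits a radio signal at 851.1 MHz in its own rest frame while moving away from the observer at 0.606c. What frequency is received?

421.6 MHz

Relativistic Doppler for frequency: f' = f₀ · √((1 − β)/(1 + β)).
f' = 851.1 × √(0.3940/1.6060) = 851.1 × 0.49531 ≈ 421.6 MHz.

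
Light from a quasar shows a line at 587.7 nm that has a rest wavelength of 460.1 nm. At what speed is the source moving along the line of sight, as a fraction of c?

λ'/λ₀ = 1.2773 > 1 (redshift), so the source is receding.
λ'/λ₀ = √((1 + β)/(1 − β)) for a receding source ⇒ β = (r² − 1)/(r² + 1) with r = λ'/λ₀.
β = (1.6316 − 1)/(1.6316 + 1) ≈ 0.240.

0.240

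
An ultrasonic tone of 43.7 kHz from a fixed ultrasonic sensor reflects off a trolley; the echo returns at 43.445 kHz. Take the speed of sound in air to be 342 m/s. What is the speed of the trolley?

1.00 m/s

Double Doppler shift off a moving reflector: f₂ = f₀ · (v + u)/(v − u) (u > 0 toward emitter).
Rearranging, u = v · (f₂ − f₀)/(f₂ + f₀) = 342 × -0.255/87.145 ≈ -1.00 m/s.
So the trolley is moving at 1.00 m/s away from the emitter.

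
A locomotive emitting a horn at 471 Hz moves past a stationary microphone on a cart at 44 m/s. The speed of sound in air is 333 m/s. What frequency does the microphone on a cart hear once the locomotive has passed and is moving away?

Receding: f₂ = f · v/(v + v_s) = 471 × 333/377 ≈ 416 Hz.

416 Hz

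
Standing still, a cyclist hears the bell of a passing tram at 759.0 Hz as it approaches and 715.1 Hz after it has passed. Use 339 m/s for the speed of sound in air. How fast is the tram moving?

f₁/f₂ = (v + v_s)/(v − v_s), so v_s = v · (f₁ − f₂)/(f₁ + f₂).
v_s = 339 × (759.0 − 715.1)/(759.0 + 715.1) = 339 × 43.9/1474.1 ≈ 10.1 m/s.

10.1 m/s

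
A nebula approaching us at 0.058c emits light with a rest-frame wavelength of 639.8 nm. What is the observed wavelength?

603.7 nm

Relativistic Doppler for wavelength: λ' = λ₀ · √((1 − β)/(1 + β)).
λ' = 639.8 × √(0.9420/1.0580) = 639.8 × 0.94359 ≈ 603.7 nm.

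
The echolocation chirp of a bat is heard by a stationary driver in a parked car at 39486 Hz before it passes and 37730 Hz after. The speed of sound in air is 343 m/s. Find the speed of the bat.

7.8 m/s

f₁/f₂ = (v + v_s)/(v − v_s), so v_s = v · (f₁ − f₂)/(f₁ + f₂).
v_s = 343 × (39486 − 37730)/(39486 + 37730) = 343 × 1756/77216 ≈ 7.8 m/s.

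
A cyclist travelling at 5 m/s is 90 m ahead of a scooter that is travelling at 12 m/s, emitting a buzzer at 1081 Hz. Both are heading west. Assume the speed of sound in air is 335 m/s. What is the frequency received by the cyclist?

The cyclist is ahead, so the scooter is moving toward it while the cyclist is moving away from the scooter.
General Doppler shift: f' = f · (v − v_o)/(v − v_s).
f' = 1081 × (335 − 5)/(335 − 12) = 1081 × 330/323 ≈ 1104 Hz.

1104 Hz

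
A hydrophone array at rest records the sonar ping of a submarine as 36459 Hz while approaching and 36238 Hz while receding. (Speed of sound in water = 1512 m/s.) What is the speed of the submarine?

4.6 m/s

f₁/f₂ = (v + v_s)/(v − v_s), so v_s = v · (f₁ − f₂)/(f₁ + f₂).
v_s = 1512 × (36459 − 36238)/(36459 + 36238) = 1512 × 221/72697 ≈ 4.6 m/s.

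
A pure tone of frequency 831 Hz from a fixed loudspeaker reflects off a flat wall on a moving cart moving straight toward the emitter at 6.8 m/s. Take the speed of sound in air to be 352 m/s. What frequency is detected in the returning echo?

864 Hz

At the flat wall on a moving cart (a moving observer), f₁ = f₀ · (v + u)/v = 831 × 358.8/352 ≈ 847 Hz.
On reflection it acts as a source moving toward the stationary detector: f₂ = f₁ · v/(v − u) = 847 × 352/345.2 ≈ 864 Hz.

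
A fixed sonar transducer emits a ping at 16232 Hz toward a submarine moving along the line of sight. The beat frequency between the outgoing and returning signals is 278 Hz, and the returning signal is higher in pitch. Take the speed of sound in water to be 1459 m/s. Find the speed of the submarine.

Double Doppler shift off a moving reflector: f₂ = f₀ · (v + u)/(v − u) (u > 0 toward emitter).
Returning signal is higher, so f₂ = f₀ + Δf = 16232 + 278 = 16510 Hz.
Rearranging, u = v · (f₂ − f₀)/(f₂ + f₀) = 1459 × 278/32742 ≈ 12.4 m/s.
So the submarine is moving at 12.4 m/s toward the emitter.

12.4 m/s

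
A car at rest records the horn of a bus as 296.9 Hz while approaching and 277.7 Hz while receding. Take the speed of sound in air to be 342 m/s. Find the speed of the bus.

11.4 m/s

f₁/f₂ = (v + v_s)/(v − v_s), so v_s = v · (f₁ − f₂)/(f₁ + f₂).
v_s = 342 × (296.9 − 277.7)/(296.9 + 277.7) = 342 × 19.2/574.6 ≈ 11.4 m/s.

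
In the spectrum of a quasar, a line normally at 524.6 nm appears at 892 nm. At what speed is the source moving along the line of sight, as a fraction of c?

0.486

λ'/λ₀ = 1.7003 > 1 (redshift), so the source is receding.
λ'/λ₀ = √((1 + β)/(1 − β)) for a receding source ⇒ β = (r² − 1)/(r² + 1) with r = λ'/λ₀.
β = (2.8912 − 1)/(2.8912 + 1) ≈ 0.486.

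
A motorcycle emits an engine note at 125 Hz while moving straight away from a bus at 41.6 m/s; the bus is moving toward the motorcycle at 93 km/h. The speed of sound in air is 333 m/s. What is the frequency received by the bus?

120 Hz

93 km/h = 25.83 m/s.
General Doppler shift: f' = f · (v + v_o)/(v + v_s).
f' = 125 × (333 + 25.83)/(333 + 41.6) = 125 × 358.83/374.6 ≈ 120 Hz.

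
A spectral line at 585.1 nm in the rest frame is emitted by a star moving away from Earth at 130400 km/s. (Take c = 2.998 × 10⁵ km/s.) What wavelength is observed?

β = v/c = 130400/299800 = 0.4350.
Relativistic Doppler for wavelength: λ' = λ₀ · √((1 + β)/(1 − β)).
λ' = 585.1 × √(1.4350/0.5650) = 585.1 × 1.59360 ≈ 932.4 nm.

932.4 nm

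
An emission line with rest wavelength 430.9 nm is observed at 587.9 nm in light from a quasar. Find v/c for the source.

0.301

λ'/λ₀ = 1.3644 > 1 (redshift), so the source is receding.
λ'/λ₀ = √((1 + β)/(1 − β)) for a receding source ⇒ β = (r² − 1)/(r² + 1) with r = λ'/λ₀.
β = (1.8615 − 1)/(1.8615 + 1) ≈ 0.301.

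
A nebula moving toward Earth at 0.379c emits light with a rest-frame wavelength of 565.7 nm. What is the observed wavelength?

379.6 nm

Relativistic Doppler for wavelength: λ' = λ₀ · √((1 − β)/(1 + β)).
λ' = 565.7 × √(0.6210/1.3790) = 565.7 × 0.67106 ≈ 379.6 nm.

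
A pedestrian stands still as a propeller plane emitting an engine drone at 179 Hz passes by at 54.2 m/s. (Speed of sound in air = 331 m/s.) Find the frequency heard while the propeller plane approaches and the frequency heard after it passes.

Approaching: f₁ = f · v/(v − v_s) = 179 × 331/276.8 ≈ 214 Hz.
Receding: f₂ = f · v/(v + v_s) = 179 × 331/385.2 ≈ 154 Hz.

214 Hz approaching; 154 Hz receding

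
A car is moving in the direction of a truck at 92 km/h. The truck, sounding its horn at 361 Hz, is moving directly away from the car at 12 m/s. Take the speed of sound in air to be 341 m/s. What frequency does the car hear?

375 Hz

92 km/h = 25.56 m/s.
With source receding and observer approaching, f' = f · (v + v_o)/(v + v_s).
f' = 361 × (341 + 25.56)/(341 + 12) = 361 × 366.56/353 ≈ 375 Hz.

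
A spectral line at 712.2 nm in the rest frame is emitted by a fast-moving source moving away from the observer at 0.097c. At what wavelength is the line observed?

785.0 nm

Relativistic Doppler for wavelength: λ' = λ₀ · √((1 + β)/(1 − β)).
λ' = 712.2 × √(1.0970/0.9030) = 712.2 × 1.10220 ≈ 785.0 nm.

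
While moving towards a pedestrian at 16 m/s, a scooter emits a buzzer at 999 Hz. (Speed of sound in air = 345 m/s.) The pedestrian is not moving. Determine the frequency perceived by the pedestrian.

1048 Hz

Only the source moves, toward the listener, so f' = f · v/(v − v_s).
f' = 999 × 345/(345 − 16) = 999 × 345/329 ≈ 1048 Hz.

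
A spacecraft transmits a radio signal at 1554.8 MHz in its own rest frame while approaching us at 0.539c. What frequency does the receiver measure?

Relativistic Doppler for frequency: f' = f₀ · √((1 + β)/(1 − β)).
f' = 1554.8 × √(1.5390/0.4610) = 1554.8 × 1.82713 ≈ 2840.8 MHz.

2840.8 MHz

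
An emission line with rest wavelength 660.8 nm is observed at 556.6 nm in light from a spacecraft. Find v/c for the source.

0.170

λ'/λ₀ = 0.8423 < 1 (blueshift), so the source is approaching.
λ'/λ₀ = √((1 − β)/(1 + β)) for an approaching source ⇒ β = (1 − r²)/(1 + r²) with r = λ'/λ₀.
β = (1 − 0.7095)/(1 + 0.7095) ≈ 0.170.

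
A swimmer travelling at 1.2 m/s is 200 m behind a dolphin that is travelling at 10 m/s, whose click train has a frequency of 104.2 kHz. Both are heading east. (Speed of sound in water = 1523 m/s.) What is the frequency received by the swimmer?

The swimmer is behind, so the dolphin is moving away from it while the swimmer is moving toward the dolphin.
With source receding and observer approaching, f' = f · (v + v_o)/(v + v_s).
f' = 104.2 × (1523 + 1.2)/(1523 + 10) = 104.2 × 1524.2/1533 ≈ 103.6 kHz.

103.6 kHz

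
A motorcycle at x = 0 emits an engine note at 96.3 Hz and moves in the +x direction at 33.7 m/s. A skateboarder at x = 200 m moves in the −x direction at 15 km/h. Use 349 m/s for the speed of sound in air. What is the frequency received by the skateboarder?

108 Hz

15 km/h = 4.167 m/s.
The observer lies on the +x side, so the source is heading toward the observer and the observer is heading toward the source.
With source approaching and observer approaching, f' = f · (v + v_o)/(v − v_s).
f' = 96.3 × (349 + 4.167)/(349 − 33.7) = 96.3 × 353.17/315.3 ≈ 108 Hz.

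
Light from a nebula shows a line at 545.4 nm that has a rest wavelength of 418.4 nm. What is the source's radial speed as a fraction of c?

0.259

λ'/λ₀ = 1.3035 > 1 (redshift), so the source is receding.
λ'/λ₀ = √((1 + β)/(1 − β)) for a receding source ⇒ β = (r² − 1)/(r² + 1) with r = λ'/λ₀.
β = (1.6992 − 1)/(1.6992 + 1) ≈ 0.259.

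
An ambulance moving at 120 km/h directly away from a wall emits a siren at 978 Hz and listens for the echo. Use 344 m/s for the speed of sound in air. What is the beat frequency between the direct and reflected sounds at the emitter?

173 Hz

120 km/h = 33.33 m/s.
The wall receives the sound from a moving source: f₁ = f₀ · v/(v + v_e) = 978 × 344/377.33 ≈ 891.6 Hz.
On the return leg the ambulance is a moving observer: f₂ = f₁ · (v − v_e)/v = 891.6 × 310.67/344 ≈ 805.2 Hz.
Equivalently f₂ = f₀ · (v − v_e)/(v + v_e).
Beat against the emitted tone: |f₂ − f₀| = 2v_e·f₀/(v + v_e) = 2 × 33.33 × 978/377.33 ≈ 173 Hz.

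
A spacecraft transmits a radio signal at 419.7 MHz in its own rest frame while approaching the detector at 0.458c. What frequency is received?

Relativistic Doppler for frequency: f' = f₀ · √((1 + β)/(1 − β)).
f' = 419.7 × √(1.4580/0.5420) = 419.7 × 1.64013 ≈ 688.4 MHz.

688.4 MHz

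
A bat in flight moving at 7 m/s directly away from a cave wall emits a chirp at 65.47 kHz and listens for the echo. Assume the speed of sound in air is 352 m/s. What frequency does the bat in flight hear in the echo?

62.9 kHz

The cave wall receives the sound from a moving source: f₁ = f₀ · v/(v + v_e) = 65.47 × 352/359 ≈ 64.2 kHz.
On the return leg the bat in flight is a moving observer: f₂ = f₁ · (v − v_e)/v = 64.2 × 345/352 ≈ 62.9 kHz.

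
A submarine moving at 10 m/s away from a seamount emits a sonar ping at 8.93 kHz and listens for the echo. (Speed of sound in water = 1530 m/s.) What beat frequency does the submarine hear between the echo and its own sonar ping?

The seamount receives the sound from a moving source: f₁ = f₀ · v/(v + v_e) = 8.93 × 1530/1540 ≈ 8.8720 kHz.
On the return leg the submarine is a moving observer: f₂ = f₁ · (v − v_e)/v = 8.8720 × 1520/1530 ≈ 8.8140 kHz.
Beat against the emitted tone (with f₀ = 8930 Hz): |f₂ − f₀| = 2v_e·f₀/(v + v_e) = 2 × 10 × 8930/1540 ≈ 116 Hz.

116 Hz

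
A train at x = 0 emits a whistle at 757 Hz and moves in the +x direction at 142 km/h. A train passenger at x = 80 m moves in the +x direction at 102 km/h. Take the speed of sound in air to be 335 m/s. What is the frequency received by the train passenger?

785 Hz

142 km/h = 39.44 m/s; 102 km/h = 28.33 m/s.
The observer lies on the +x side, so the source is heading toward the observer and the observer is heading away from the source.
Both move, so f' = f · (v − v_o)/(v − v_s).
f' = 757 × (335 − 28.33)/(335 − 39.44) = 757 × 306.67/295.56 ≈ 785 Hz.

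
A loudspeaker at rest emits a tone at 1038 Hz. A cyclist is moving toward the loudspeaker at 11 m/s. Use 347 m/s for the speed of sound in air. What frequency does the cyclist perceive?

Moving observer, stationary source: f' = f · (v + v_o)/v.
f' = 1038 × (347 + 11)/347 = 1038 × 358/347 ≈ 1071 Hz.

1071 Hz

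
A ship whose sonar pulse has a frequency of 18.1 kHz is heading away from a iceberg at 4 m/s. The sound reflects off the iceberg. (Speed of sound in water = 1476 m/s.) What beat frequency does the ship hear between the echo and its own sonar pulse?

The iceberg receives the sound from a moving source: f₁ = f₀ · v/(v + v_e) = 18.1 × 1476/1480 ≈ 18.0511 kHz.
On the return leg the ship is a moving observer: f₂ = f₁ · (v − v_e)/v = 18.0511 × 1472/1476 ≈ 18.0022 kHz.
Equivalently f₂ = f₀ · (v − v_e)/(v + v_e).
Beat against the emitted tone (with f₀ = 18100 Hz): |f₂ − f₀| = 2v_e·f₀/(v + v_e) = 2 × 4 × 18100/1480 ≈ 98 Hz.

98 Hz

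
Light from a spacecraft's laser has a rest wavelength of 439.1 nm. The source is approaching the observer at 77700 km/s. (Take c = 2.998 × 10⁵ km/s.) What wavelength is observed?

336.8 nm

β = v/c = 77700/299800 = 0.2592.
Relativistic Doppler for wavelength: λ' = λ₀ · √((1 − β)/(1 + β)).
λ' = 439.1 × √(0.7408/1.2592) = 439.1 × 0.76704 ≈ 336.8 nm.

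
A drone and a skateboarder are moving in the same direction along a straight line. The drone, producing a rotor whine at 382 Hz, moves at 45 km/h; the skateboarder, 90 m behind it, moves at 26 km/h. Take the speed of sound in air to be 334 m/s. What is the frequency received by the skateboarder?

45 km/h = 12.5 m/s; 26 km/h = 7.222 m/s.
The skateboarder is behind, so the drone is moving away from it while the skateboarder is moving toward the drone.
Both move, so f' = f · (v + v_o)/(v + v_s).
f' = 382 × (334 + 7.222)/(334 + 12.5) = 382 × 341.22/346.5 ≈ 376 Hz.

376 Hz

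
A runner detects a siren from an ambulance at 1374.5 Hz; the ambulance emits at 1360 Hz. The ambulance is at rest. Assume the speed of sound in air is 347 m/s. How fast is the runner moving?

3.7 m/s

f' > f, so the runner is approaching.
f' = f · (v + v_o)/v ⇒ v_o = v · |f'/f − 1|.
v_o = 347 × |1374.5/1360 − 1| = 347 × 0.01066 ≈ 3.7 m/s.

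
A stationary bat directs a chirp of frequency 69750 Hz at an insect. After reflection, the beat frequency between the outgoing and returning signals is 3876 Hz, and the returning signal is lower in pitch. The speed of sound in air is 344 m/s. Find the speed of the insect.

9.8 m/s

Double Doppler shift off a moving reflector: f₂ = f₀ · (v + u)/(v − u) (u > 0 toward emitter).
Returning signal is lower, so f₂ = f₀ − Δf = 69750 − 3876 = 65874 Hz.
Rearranging, u = v · (f₂ − f₀)/(f₂ + f₀) = 344 × -3876/135624 ≈ -9.8 m/s.
So the insect is moving at 9.8 m/s away from the emitter.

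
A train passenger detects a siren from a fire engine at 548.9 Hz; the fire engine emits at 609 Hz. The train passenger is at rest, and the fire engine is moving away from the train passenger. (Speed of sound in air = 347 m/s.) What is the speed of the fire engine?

f' = f · v/(v + v_s) ⇒ v_s = v · |1 − f/f'|.
v_s = 347 × |1 − 609/548.9| = 347 × 0.1095 ≈ 38 m/s.

38 m/s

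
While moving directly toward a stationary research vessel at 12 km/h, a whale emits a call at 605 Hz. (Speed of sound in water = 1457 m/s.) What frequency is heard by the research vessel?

606 Hz

12 km/h = 3.333 m/s.
Only the source moves, toward the listener, so f' = f · v/(v − v_s).
f' = 605 × 1457/(1457 − 3.333) = 605 × 1457/1454 ≈ 606 Hz.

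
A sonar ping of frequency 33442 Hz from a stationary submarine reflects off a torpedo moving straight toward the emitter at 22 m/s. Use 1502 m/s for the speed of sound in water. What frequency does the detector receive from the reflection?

The torpedo first receives the wave as a moving observer: f₁ = f₀ · (v + u)/v = 33442 × (1502 + 22)/1502 ≈ 33932 Hz.
On reflection it acts as a source moving toward the stationary detector: f₂ = f₁ · v/(v − u) = 33932 × 1502/1480 ≈ 34436 Hz.
Equivalently f₂ = f₀ · (v + u)/(v − u).

34436 Hz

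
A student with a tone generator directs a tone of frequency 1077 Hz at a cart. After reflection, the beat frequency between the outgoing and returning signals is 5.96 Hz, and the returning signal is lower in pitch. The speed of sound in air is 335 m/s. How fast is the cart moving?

0.93 m/s

Double Doppler shift off a moving reflector: f₂ = f₀ · (v + u)/(v − u) (u > 0 toward emitter).
Returning signal is lower, so f₂ = f₀ − Δf = 1077 − 5.96 = 1071.04 Hz.
Rearranging, u = v · (f₂ − f₀)/(f₂ + f₀) = 335 × -5.96/2148.04 ≈ -0.93 m/s.
So the cart is moving at 0.93 m/s away from the emitter.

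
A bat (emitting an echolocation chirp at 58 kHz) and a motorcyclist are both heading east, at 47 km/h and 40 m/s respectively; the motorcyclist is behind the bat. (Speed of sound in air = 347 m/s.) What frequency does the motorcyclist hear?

62.3 kHz

47 km/h = 13.06 m/s.
The motorcyclist is behind, so the bat is moving away from it while the motorcyclist is moving toward the bat.
Both move, so f' = f · (v + v_o)/(v + v_s).
f' = 58 × (347 + 40)/(347 + 13.06) = 58 × 387/360.06 ≈ 62.3 kHz.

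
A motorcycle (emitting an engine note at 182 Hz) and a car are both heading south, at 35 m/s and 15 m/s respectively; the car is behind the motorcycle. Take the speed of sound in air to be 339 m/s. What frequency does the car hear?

172 Hz

The car is behind, so the motorcycle is moving away from it while the car is moving toward the motorcycle.
General Doppler shift: f' = f · (v + v_o)/(v + v_s).
f' = 182 × (339 + 15)/(339 + 35) = 182 × 354/374 ≈ 172 Hz.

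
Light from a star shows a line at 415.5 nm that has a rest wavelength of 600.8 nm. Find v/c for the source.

0.353c

λ'/λ₀ = 0.6916 < 1 (blueshift), so the source is approaching.
λ'/λ₀ = √((1 − β)/(1 + β)) for an approaching source ⇒ β = (1 − r²)/(1 + r²) with r = λ'/λ₀.
β = (1 − 0.4783)/(1 + 0.4783) ≈ 0.353.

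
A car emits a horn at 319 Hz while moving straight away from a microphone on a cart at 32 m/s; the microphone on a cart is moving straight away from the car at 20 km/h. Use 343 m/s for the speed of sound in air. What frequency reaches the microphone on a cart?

20 km/h = 5.556 m/s.
General Doppler shift: f' = f · (v − v_o)/(v + v_s).
f' = 319 × (343 − 5.556)/(343 + 32) = 319 × 337.44/375 ≈ 287 Hz.

287 Hz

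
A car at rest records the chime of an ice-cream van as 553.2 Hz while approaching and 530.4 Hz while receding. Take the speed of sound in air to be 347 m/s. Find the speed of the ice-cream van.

f₁/f₂ = (v + v_s)/(v − v_s), so v_s = v · (f₁ − f₂)/(f₁ + f₂).
v_s = 347 × (553.2 − 530.4)/(553.2 + 530.4) = 347 × 22.8/1083.6 ≈ 7.3 m/s.

7.3 m/s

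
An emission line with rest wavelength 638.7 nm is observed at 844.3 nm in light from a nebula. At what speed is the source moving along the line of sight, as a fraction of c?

0.272c

λ'/λ₀ = 1.3219 > 1 (redshift), so the source is receding.
λ'/λ₀ = √((1 + β)/(1 − β)) for a receding source ⇒ β = (r² − 1)/(r² + 1) with r = λ'/λ₀.
β = (1.7474 − 1)/(1.7474 + 1) ≈ 0.272.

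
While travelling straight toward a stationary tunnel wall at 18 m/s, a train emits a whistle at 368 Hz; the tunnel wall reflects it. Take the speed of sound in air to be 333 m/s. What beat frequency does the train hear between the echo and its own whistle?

The tunnel wall receives the sound from a moving source: f₁ = f₀ · v/(v − v_e) = 368 × 333/315 ≈ 389.0 Hz.
On the return leg the train is a moving observer: f₂ = f₁ · (v + v_e)/v = 389.0 × 351/333 ≈ 410.1 Hz.
Equivalently f₂ = f₀ · (v + v_e)/(v − v_e).
Beat against the emitted tone: |f₂ − f₀| = 2v_e·f₀/(v − v_e) = 2 × 18 × 368/315 ≈ 42.1 Hz.

42.1 Hz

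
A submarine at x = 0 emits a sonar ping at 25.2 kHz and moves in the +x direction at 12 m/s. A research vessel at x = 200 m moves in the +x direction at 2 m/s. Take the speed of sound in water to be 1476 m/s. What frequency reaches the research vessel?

The observer lies on the +x side, so the source is heading toward the observer and the observer is heading away from the source.
General Doppler shift: f' = f · (v − v_o)/(v − v_s).
f' = 25.2 × (1476 − 2)/(1476 − 12) = 25.2 × 1474/1464 ≈ 25.4 kHz.

25.4 kHz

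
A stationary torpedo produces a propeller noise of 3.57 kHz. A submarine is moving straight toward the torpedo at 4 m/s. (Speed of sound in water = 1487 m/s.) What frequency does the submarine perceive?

3.58 kHz

Only the observer moves, toward the source, so f' = f · (v + v_o)/v.
f' = 3.57 × (1487 + 4)/1487 = 3.57 × 1491/1487 ≈ 3.58 kHz.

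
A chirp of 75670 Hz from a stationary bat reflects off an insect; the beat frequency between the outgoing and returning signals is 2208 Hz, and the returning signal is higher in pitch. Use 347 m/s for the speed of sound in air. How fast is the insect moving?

Double Doppler shift off a moving reflector: f₂ = f₀ · (v + u)/(v − u) (u > 0 toward emitter).
Returning signal is higher, so f₂ = f₀ + Δf = 75670 + 2208 = 77878 Hz.
Rearranging, u = v · (f₂ − f₀)/(f₂ + f₀) = 347 × 2208/153548 ≈ 5.0 m/s.
So the insect is moving at 5.0 m/s toward the emitter.

5.0 m/s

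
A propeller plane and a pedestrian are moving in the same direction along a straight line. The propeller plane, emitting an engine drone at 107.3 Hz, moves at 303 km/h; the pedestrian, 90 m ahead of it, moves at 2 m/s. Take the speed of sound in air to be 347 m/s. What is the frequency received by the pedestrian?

141 Hz

303 km/h = 84.17 m/s.
The pedestrian is ahead, so the propeller plane is moving toward it while the pedestrian is moving away from the propeller plane.
With source approaching and observer receding, f' = f · (v − v_o)/(v − v_s).
f' = 107.3 × (347 − 2)/(347 − 84.17) = 107.3 × 345/262.83 ≈ 141 Hz.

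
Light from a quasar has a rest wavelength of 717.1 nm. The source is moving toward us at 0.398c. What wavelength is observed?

470.6 nm

Relativistic Doppler for wavelength: λ' = λ₀ · √((1 − β)/(1 + β)).
λ' = 717.1 × √(0.6020/1.3980) = 717.1 × 0.65621 ≈ 470.6 nm.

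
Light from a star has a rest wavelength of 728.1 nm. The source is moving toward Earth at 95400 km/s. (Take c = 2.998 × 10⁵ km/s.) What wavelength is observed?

523.6 nm

β = v/c = 95400/299800 = 0.3182.
Relativistic Doppler for wavelength: λ' = λ₀ · √((1 − β)/(1 + β)).
λ' = 728.1 × √(0.6818/1.3182) = 728.1 × 0.71917 ≈ 523.6 nm.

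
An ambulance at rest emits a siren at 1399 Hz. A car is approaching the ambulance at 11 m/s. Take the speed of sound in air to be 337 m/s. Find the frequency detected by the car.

Moving observer, stationary source: f' = f · (v + v_o)/v.
f' = 1399 × (337 + 11)/337 = 1399 × 348/337 ≈ 1445 Hz.

1445 Hz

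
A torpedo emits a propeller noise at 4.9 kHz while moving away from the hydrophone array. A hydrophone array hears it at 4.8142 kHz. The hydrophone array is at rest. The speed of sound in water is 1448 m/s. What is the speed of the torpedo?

26 m/s

f' = f · v/(v + v_s) ⇒ v_s = v · |1 − f/f'|.
v_s = 1448 × |1 − 4.9/4.8142| = 1448 × 0.01782 ≈ 26 m/s.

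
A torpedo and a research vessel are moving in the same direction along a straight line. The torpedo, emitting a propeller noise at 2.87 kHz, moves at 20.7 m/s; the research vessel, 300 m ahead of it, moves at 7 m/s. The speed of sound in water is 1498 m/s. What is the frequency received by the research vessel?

2.90 kHz

The research vessel is ahead, so the torpedo is moving toward it while the research vessel is moving away from the torpedo.
General Doppler shift: f' = f · (v − v_o)/(v − v_s).
f' = 2.87 × (1498 − 7)/(1498 − 20.7) = 2.87 × 1491/1477.3 ≈ 2.90 kHz.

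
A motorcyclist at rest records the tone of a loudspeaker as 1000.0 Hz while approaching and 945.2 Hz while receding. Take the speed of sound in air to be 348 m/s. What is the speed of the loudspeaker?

f₁/f₂ = (v + v_s)/(v − v_s), so v_s = v · (f₁ − f₂)/(f₁ + f₂).
v_s = 348 × (1000.0 − 945.2)/(1000.0 + 945.2) = 348 × 54.8/1945.2 ≈ 9.8 m/s.

9.8 m/s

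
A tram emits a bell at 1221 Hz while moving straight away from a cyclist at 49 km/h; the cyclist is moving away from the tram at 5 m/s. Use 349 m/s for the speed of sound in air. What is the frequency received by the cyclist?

49 km/h = 13.61 m/s.
Both move, so f' = f · (v − v_o)/(v + v_s).
f' = 1221 × (349 − 5)/(349 + 13.61) = 1221 × 344/362.61 ≈ 1158 Hz.

1158 Hz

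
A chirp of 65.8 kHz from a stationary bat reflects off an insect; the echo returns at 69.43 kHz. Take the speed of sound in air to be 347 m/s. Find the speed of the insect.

9.3 m/s

Double Doppler shift off a moving reflector: f₂ = f₀ · (v + u)/(v − u) (u > 0 toward emitter).
Rearranging, u = v · (f₂ − f₀)/(f₂ + f₀) = 347 × 3.63/135.23 ≈ 9.3 m/s.
So the insect is moving at 9.3 m/s toward the emitter.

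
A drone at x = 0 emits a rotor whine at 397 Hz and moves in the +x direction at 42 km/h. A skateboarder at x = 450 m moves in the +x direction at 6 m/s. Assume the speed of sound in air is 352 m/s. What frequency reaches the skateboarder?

42 km/h = 11.67 m/s.
The observer lies on the +x side, so the source is heading toward the observer and the observer is heading away from the source.
General Doppler shift: f' = f · (v − v_o)/(v − v_s).
f' = 397 × (352 − 6)/(352 − 11.67) = 397 × 346/340.33 ≈ 404 Hz.

404 Hz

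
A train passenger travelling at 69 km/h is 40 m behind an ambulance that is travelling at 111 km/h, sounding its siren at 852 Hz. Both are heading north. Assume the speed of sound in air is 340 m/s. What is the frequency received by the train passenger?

825 Hz

111 km/h = 30.83 m/s; 69 km/h = 19.17 m/s.
The train passenger is behind, so the ambulance is moving away from it while the train passenger is moving toward the ambulance.
With source receding and observer approaching, f' = f · (v + v_o)/(v + v_s).
f' = 852 × (340 + 19.17)/(340 + 30.83) = 852 × 359.17/370.83 ≈ 825 Hz.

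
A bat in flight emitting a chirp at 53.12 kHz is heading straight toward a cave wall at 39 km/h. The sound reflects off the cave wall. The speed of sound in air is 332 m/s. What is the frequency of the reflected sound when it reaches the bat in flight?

56.7 kHz

39 km/h = 10.83 m/s.
The cave wall receives the sound from a moving source: f₁ = f₀ · v/(v − v_e) = 53.12 × 332/321.17 ≈ 54.9 kHz.
On the return leg the bat in flight is a moving observer: f₂ = f₁ · (v + v_e)/v = 54.9 × 342.83/332 ≈ 56.7 kHz.
Equivalently f₂ = f₀ · (v + v_e)/(v − v_e).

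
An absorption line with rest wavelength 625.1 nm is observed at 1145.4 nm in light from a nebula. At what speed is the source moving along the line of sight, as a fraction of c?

0.541

λ'/λ₀ = 1.8323 > 1 (redshift), so the source is receding.
λ'/λ₀ = √((1 + β)/(1 − β)) for a receding source ⇒ β = (r² − 1)/(r² + 1) with r = λ'/λ₀.
β = (3.3575 − 1)/(3.3575 + 1) ≈ 0.541.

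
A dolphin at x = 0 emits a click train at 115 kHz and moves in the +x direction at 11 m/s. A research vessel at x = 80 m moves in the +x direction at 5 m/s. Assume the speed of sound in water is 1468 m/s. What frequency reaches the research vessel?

115.5 kHz

The observer lies on the +x side, so the source is heading toward the observer and the observer is heading away from the source.
General Doppler shift: f' = f · (v − v_o)/(v − v_s).
f' = 115 × (1468 − 5)/(1468 − 11) = 115 × 1463/1457 ≈ 115.5 kHz.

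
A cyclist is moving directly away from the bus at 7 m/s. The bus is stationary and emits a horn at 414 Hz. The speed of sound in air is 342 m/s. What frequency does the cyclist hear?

406 Hz

Only the observer moves, away from the source, so f' = f · (v − v_o)/v.
f' = 414 × (342 − 7)/342 = 414 × 335/342 ≈ 406 Hz.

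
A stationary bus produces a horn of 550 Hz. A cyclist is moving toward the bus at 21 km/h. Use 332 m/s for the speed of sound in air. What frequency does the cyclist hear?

560 Hz

21 km/h = 5.833 m/s.
Moving observer, stationary source: f' = f · (v + v_o)/v.
f' = 550 × (332 + 5.833)/332 = 550 × 337.83/332 ≈ 560 Hz.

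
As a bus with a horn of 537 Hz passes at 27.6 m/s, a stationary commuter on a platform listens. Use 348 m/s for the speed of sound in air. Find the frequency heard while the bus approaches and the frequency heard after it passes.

Approaching: f₁ = f · v/(v − v_s) = 537 × 348/320.4 ≈ 583 Hz.
Receding: f₂ = f · v/(v + v_s) = 537 × 348/375.6 ≈ 498 Hz.

583 Hz approaching; 498 Hz receding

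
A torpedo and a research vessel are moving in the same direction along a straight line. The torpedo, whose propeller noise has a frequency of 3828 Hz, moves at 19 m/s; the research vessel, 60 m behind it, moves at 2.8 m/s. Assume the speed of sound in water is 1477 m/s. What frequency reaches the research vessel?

The research vessel is behind, so the torpedo is moving away from it while the research vessel is moving toward the torpedo.
Both move, so f' = f · (v + v_o)/(v + v_s).
f' = 3828 × (1477 + 2.8)/(1477 + 19) = 3828 × 1479.8/1496 ≈ 3787 Hz.

3787 Hz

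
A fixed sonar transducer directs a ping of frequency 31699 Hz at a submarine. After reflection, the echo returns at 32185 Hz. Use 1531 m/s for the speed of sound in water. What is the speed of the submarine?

Double Doppler shift off a moving reflector: f₂ = f₀ · (v + u)/(v − u) (u > 0 toward emitter).
Rearranging, u = v · (f₂ − f₀)/(f₂ + f₀) = 1531 × 486/63884 ≈ 11.6 m/s.
So the submarine is moving at 11.6 m/s toward the emitter.

11.6 m/s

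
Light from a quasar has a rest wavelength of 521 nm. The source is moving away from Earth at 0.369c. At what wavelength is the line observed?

767.4 nm

Relativistic Doppler for wavelength: λ' = λ₀ · √((1 + β)/(1 − β)).
λ' = 521 × √(1.3690/0.6310) = 521 × 1.47295 ≈ 767.4 nm.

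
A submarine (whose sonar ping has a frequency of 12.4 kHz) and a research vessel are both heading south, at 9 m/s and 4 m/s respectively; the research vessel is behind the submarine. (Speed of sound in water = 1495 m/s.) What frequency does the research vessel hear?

The research vessel is behind, so the submarine is moving away from it while the research vessel is moving toward the submarine.
With source receding and observer approaching, f' = f · (v + v_o)/(v + v_s).
f' = 12.4 × (1495 + 4)/(1495 + 9) = 12.4 × 1499/1504 ≈ 12.36 kHz.

12.36 kHz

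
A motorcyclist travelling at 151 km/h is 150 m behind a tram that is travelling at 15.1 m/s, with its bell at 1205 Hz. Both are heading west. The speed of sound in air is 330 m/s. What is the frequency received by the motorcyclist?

1299 Hz

151 km/h = 41.94 m/s.
The motorcyclist is behind, so the tram is moving away from it while the motorcyclist is moving toward the tram.
Both move, so f' = f · (v + v_o)/(v + v_s).
f' = 1205 × (330 + 41.94)/(330 + 15.1) = 1205 × 371.94/345.1 ≈ 1299 Hz.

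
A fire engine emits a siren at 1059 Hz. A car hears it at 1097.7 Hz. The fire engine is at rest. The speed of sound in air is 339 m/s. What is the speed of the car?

f' > f, so the car is approaching.
f' = f · (v + v_o)/v ⇒ v_o = v · |f'/f − 1|.
v_o = 339 × |1097.7/1059 − 1| = 339 × 0.03654 ≈ 12.4 m/s.

12.4 m/s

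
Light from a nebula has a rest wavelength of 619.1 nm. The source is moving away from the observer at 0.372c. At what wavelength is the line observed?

Relativistic Doppler for wavelength: λ' = λ₀ · √((1 + β)/(1 − β)).
λ' = 619.1 × √(1.3720/0.6280) = 619.1 × 1.47808 ≈ 915.1 nm.

915.1 nm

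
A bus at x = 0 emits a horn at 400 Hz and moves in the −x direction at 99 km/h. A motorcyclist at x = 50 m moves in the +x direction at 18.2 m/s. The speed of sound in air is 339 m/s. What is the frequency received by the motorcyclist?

99 km/h = 27.5 m/s.
The observer lies on the +x side, so the source is heading away from the observer and the observer is heading away from the source.
General Doppler shift: f' = f · (v − v_o)/(v + v_s).
f' = 400 × (339 − 18.2)/(339 + 27.5) = 400 × 320.8/366.5 ≈ 350 Hz.

350 Hz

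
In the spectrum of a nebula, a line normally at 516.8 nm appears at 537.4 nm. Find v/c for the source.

0.039c

λ'/λ₀ = 1.0399 > 1 (redshift), so the source is receding.
λ'/λ₀ = √((1 + β)/(1 − β)) for a receding source ⇒ β = (r² − 1)/(r² + 1) with r = λ'/λ₀.
β = (1.0813 − 1)/(1.0813 + 1) ≈ 0.039.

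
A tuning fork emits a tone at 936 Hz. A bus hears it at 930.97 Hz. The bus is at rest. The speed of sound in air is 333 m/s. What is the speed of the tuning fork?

1.80 m/s

f' < f, so the tuning fork is receding.
f' = f · v/(v + v_s) ⇒ v_s = v · |1 − f/f'|.
v_s = 333 × |1 − 936/930.97| = 333 × 0.005403 ≈ 1.80 m/s.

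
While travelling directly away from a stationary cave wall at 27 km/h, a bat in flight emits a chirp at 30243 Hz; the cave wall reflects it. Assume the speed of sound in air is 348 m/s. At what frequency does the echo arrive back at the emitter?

28967 Hz

27 km/h = 7.5 m/s.
The cave wall receives the sound from a moving source: f₁ = f₀ · v/(v + v_e) = 30243 × 348/355.5 ≈ 29605 Hz.
On the return leg the bat in flight is a moving observer: f₂ = f₁ · (v − v_e)/v = 29605 × 340.5/348 ≈ 28967 Hz.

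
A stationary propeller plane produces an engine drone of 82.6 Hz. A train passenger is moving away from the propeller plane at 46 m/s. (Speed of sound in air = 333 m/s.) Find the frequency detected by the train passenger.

71 Hz

Moving observer, stationary source: f' = f · (v − v_o)/v.
f' = 82.6 × (333 − 46)/333 = 82.6 × 287/333 ≈ 71 Hz.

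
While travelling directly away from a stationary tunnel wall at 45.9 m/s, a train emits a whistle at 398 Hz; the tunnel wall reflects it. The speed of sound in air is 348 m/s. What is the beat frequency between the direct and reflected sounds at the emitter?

The tunnel wall receives the sound from a moving source: f₁ = f₀ · v/(v + v_e) = 398 × 348/393.9 ≈ 351.6 Hz.
On the return leg the train is a moving observer: f₂ = f₁ · (v − v_e)/v = 351.6 × 302.1/348 ≈ 305.2 Hz.
Equivalently f₂ = f₀ · (v − v_e)/(v + v_e).
Beat against the emitted tone: |f₂ − f₀| = 2v_e·f₀/(v + v_e) = 2 × 45.9 × 398/393.9 ≈ 93 Hz.

93 Hz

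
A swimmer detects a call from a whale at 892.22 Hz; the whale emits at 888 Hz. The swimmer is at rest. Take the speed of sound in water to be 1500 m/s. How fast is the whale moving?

f' > f, so the whale is approaching.
f' = f · v/(v − v_s) ⇒ v_s = v · |1 − f/f'|.
v_s = 1500 × |1 − 888/892.22| = 1500 × 0.00473 ≈ 7.1 m/s.

7.1 m/s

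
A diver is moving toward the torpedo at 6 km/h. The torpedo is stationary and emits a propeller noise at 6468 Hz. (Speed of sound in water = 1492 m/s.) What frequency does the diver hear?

6475 Hz

6 km/h = 1.667 m/s.
Moving observer, stationary source: f' = f · (v + v_o)/v.
f' = 6468 × (1492 + 1.667)/1492 = 6468 × 1493.7/1492 ≈ 6475 Hz.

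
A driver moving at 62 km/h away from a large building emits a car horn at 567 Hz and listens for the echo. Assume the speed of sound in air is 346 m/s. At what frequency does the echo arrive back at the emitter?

62 km/h = 17.22 m/s.
The large building receives the sound from a moving source: f₁ = f₀ · v/(v + v_e) = 567 × 346/363.22 ≈ 540 Hz.
On the return leg the driver is a moving observer: f₂ = f₁ · (v − v_e)/v = 540 × 328.78/346 ≈ 513 Hz.
Equivalently f₂ = f₀ · (v − v_e)/(v + v_e).

513 Hz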